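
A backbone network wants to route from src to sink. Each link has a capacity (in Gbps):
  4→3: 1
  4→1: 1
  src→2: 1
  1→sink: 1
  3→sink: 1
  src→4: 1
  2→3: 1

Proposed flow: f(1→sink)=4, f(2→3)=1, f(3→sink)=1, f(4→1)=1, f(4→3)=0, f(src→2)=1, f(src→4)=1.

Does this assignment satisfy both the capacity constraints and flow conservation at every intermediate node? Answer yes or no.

Capacity violated on 1→sink: flow 4 > capacity 1.

No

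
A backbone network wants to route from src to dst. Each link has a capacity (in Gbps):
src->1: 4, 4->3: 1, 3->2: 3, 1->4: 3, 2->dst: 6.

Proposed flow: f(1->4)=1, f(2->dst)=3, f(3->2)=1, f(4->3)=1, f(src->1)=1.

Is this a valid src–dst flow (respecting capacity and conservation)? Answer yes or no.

Conservation fails at 2: inflow 1 ≠ outflow 3.

No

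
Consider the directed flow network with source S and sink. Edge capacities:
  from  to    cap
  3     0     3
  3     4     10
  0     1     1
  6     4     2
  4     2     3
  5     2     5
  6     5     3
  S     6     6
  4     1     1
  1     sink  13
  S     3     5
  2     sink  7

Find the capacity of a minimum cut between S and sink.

Max flow = 8 (via 4 augmenting paths).
In the residual at optimum, the set reachable from S is {0, 3, 4, 6, S}.
Cut edges: 0->1 (cap 1), 6->5 (cap 3), 4->1 (cap 1), 4->2 (cap 3). Sum = 8.

8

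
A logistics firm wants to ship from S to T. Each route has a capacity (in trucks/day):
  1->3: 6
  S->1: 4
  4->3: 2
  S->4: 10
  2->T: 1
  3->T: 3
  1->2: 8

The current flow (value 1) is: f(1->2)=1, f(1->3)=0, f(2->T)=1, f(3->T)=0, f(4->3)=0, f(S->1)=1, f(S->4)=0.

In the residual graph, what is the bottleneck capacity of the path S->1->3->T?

3

Residual capacities along the path: S->1: 3, 1->3: 6, 3->T: 3.
Minimum is 3.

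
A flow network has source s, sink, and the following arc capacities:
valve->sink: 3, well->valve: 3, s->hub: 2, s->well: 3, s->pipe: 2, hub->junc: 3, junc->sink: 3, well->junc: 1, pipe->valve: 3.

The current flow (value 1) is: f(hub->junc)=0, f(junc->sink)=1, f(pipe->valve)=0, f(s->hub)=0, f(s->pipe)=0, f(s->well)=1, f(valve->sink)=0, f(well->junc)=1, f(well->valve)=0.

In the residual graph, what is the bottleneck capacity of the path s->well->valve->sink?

2

Residual capacities along the path: s->well: 2, well->valve: 3, valve->sink: 3.
Minimum is 2.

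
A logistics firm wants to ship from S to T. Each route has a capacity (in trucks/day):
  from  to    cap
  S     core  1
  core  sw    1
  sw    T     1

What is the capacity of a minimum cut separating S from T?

Max flow = 1 (via 1 augmenting path).
In the residual at optimum, the set reachable from S is {S}.
Cut edges: S->core (cap 1). Sum = 1.

1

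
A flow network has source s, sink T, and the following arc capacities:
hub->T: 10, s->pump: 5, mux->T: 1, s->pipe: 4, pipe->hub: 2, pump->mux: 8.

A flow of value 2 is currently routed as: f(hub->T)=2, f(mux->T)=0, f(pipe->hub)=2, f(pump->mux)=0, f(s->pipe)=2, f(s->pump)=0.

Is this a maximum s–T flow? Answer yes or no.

No

Residual path s->pump->mux->T has bottleneck 1 > 0.
Pushing 1 along it raises the flow to 3, so the given flow is not maximum.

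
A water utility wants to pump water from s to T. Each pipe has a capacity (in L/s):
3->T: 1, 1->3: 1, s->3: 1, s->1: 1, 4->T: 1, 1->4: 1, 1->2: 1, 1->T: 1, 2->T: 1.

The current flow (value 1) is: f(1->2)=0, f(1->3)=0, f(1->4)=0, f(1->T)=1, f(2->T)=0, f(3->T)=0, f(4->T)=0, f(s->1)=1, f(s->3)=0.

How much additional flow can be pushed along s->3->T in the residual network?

Residual capacities along the path: s->3: 1, 3->T: 1.
Minimum is 1.

1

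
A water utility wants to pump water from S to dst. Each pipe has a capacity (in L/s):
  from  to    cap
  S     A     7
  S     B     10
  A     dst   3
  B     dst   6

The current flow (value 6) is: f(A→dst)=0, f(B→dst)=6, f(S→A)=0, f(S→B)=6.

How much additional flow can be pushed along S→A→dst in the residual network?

3

Residual capacities along the path: S→A: 7, A→dst: 3.
Minimum is 3.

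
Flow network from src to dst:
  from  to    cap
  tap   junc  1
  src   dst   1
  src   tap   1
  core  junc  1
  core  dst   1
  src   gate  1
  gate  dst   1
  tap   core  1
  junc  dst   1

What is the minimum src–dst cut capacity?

3

Max flow = 3 (via 3 augmenting paths).
In the residual at optimum, the set reachable from src is {src}.
Cut edges: src->tap (cap 1), src->gate (cap 1), src->dst (cap 1). Sum = 3.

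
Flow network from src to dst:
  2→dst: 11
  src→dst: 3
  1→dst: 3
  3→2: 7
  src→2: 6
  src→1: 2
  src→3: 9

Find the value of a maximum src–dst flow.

16

Augment src→dst: bottleneck 3. Total 3.
Augment src→1→dst: bottleneck 2. Total 5.
Augment src→2→dst: bottleneck 6. Total 11.
Augment src→3→2→dst: bottleneck 5. Total 16.
No augmenting path remains in the residual graph.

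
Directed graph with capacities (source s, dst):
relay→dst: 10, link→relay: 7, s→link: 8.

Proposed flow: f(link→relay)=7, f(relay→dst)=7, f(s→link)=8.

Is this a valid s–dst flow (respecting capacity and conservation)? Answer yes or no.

No

Conservation fails at link: inflow 8 ≠ outflow 7.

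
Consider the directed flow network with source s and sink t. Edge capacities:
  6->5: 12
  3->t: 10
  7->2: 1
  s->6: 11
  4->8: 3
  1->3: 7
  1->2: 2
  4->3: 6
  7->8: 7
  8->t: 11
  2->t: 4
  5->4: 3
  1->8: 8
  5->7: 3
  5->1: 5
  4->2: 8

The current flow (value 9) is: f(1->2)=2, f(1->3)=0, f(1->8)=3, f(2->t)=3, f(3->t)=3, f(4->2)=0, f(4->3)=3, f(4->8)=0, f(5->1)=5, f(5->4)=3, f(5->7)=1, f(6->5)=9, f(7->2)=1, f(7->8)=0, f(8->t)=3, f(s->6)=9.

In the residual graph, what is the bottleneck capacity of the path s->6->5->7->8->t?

Residual capacities along the path: s->6: 2, 6->5: 3, 5->7: 2, 7->8: 7, 8->t: 8.
Minimum is 2.

2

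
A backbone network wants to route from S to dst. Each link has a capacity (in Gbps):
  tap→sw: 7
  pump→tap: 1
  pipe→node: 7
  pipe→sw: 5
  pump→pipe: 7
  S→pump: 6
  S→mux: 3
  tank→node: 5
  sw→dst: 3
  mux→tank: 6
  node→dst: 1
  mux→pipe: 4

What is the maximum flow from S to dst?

4

Augment S→pump→tap→sw→dst: bottleneck 1. Total 1.
Augment S→pump→pipe→sw→dst: bottleneck 2. Total 3.
Augment S→pump→pipe→node→dst: bottleneck 1. Total 4.
No augmenting path remains in the residual graph.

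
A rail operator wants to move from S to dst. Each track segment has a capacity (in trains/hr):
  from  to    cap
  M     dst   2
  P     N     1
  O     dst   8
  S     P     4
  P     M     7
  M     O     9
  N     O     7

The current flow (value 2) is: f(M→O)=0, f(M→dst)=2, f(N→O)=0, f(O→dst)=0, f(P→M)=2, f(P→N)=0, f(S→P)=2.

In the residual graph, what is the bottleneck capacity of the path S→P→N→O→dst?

1

Residual capacities along the path: S→P: 2, P→N: 1, N→O: 7, O→dst: 8.
Minimum is 1.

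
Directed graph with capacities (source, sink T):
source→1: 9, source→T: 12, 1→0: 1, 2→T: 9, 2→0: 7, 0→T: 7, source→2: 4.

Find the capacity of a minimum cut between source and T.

17

Max flow = 17 (via 3 augmenting paths).
In the residual at optimum, the set reachable from source is {1, source}.
Cut edges: source→2 (cap 4), source→T (cap 12), 1→0 (cap 1). Sum = 17.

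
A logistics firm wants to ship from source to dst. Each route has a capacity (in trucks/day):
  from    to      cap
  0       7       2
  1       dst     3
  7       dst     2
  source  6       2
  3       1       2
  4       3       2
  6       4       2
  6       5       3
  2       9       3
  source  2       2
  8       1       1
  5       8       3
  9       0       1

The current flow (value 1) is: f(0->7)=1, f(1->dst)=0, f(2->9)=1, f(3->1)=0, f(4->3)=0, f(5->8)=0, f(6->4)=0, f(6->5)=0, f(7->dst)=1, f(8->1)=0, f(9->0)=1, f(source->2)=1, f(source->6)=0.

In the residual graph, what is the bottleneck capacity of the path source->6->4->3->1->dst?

2

Residual capacities along the path: source->6: 2, 6->4: 2, 4->3: 2, 3->1: 2, 1->dst: 3.
Minimum is 2.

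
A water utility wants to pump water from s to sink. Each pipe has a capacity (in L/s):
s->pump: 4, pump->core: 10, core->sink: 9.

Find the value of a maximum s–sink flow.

Augment s->pump->core->sink: bottleneck 4. Total 4.
No augmenting path remains in the residual graph.

4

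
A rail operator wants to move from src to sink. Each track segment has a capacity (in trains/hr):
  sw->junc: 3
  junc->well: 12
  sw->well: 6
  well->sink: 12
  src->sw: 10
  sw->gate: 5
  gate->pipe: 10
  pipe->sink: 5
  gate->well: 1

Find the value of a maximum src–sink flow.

10

Augment src->sw->well->sink: bottleneck 6. Total 6.
Augment src->sw->gate->well->sink: bottleneck 1. Total 7.
Augment src->sw->gate->pipe->sink: bottleneck 3. Total 10.
No augmenting path remains in the residual graph.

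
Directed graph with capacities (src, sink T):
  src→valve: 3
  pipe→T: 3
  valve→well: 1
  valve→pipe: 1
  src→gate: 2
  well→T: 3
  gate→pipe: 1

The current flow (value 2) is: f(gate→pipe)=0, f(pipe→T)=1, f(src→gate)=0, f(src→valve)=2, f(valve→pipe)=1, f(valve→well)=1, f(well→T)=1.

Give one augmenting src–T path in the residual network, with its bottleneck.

src→gate→pipe→T, bottleneck 1

Residual along src→gate→pipe→T: src→gate: 2, gate→pipe: 1, pipe→T: 2.
Bottleneck = min = 1.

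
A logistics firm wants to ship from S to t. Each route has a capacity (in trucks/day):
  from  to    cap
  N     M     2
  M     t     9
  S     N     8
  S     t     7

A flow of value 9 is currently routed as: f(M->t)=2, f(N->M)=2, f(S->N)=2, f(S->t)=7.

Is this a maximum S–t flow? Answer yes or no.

Residual reachable from S: {N, S}; t is not reachable.
Saturated cut: S->t, N->M with total capacity 9 = current flow value. Flow is maximum.

Yes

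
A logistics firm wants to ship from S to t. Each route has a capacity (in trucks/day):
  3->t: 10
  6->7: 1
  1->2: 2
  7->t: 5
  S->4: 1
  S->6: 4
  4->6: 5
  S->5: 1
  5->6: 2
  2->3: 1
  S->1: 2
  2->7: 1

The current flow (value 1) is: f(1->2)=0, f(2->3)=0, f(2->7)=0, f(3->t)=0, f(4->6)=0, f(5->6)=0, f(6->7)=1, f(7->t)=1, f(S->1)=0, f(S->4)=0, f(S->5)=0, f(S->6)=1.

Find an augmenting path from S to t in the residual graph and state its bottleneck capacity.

S->1->2->3->t, bottleneck 1

Residual along S->1->2->3->t: S->1: 2, 1->2: 2, 2->3: 1, 3->t: 10.
Bottleneck = min = 1.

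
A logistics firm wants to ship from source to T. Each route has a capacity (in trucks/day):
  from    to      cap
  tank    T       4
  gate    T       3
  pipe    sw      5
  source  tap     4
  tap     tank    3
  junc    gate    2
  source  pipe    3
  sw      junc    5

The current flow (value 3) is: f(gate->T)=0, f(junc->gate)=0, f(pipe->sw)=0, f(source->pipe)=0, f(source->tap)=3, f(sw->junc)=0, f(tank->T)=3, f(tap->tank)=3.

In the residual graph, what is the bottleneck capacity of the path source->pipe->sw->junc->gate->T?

Residual capacities along the path: source->pipe: 3, pipe->sw: 5, sw->junc: 5, junc->gate: 2, gate->T: 3.
Minimum is 2.

2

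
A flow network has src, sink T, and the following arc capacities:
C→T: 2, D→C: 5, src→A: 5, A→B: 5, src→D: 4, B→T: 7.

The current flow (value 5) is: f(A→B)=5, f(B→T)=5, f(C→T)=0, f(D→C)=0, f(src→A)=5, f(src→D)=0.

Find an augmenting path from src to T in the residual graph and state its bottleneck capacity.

Residual along src→D→C→T: src→D: 4, D→C: 5, C→T: 2.
Bottleneck = min = 2.

src→D→C→T, bottleneck 2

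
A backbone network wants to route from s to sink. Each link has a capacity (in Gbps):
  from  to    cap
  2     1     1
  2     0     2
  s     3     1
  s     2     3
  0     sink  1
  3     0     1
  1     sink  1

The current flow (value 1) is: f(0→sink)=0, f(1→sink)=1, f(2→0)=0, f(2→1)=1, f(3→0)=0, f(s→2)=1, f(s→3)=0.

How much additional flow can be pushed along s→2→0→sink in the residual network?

1

Residual capacities along the path: s→2: 2, 2→0: 2, 0→sink: 1.
Minimum is 1.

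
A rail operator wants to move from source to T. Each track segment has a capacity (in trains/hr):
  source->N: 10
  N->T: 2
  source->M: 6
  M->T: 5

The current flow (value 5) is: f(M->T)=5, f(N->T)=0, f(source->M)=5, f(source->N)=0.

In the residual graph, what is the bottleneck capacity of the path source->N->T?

2

Residual capacities along the path: source->N: 10, N->T: 2.
Minimum is 2.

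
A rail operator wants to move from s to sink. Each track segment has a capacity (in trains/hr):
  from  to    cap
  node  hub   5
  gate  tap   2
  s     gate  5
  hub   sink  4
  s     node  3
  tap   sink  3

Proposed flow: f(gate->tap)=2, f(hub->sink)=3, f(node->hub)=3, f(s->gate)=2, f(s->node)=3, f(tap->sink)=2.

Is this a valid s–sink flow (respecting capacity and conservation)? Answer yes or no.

Yes

Every edge has 0 ≤ f(e) ≤ cap(e).
At each intermediate node, inflow equals outflow.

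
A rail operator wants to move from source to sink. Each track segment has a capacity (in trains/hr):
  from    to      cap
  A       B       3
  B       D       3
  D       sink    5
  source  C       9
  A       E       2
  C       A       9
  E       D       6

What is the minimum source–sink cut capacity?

5

Max flow = 5 (via 2 augmenting paths).
In the residual at optimum, the set reachable from source is {A, C, source}.
Cut edges: A->B (cap 3), A->E (cap 2). Sum = 5.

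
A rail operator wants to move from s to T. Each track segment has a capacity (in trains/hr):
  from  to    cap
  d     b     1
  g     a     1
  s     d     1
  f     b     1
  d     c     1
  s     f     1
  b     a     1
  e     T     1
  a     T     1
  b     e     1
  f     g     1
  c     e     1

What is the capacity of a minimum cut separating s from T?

Max flow = 2 (via 2 augmenting paths).
In the residual at optimum, the set reachable from s is {s}.
Cut edges: s→f (cap 1), s→d (cap 1). Sum = 2.

2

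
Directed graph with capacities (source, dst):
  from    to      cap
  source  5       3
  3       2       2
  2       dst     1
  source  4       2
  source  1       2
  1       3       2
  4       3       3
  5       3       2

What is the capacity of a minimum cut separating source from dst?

Max flow = 1 (via 1 augmenting path).
In the residual at optimum, the set reachable from source is {1, 2, 3, 4, 5, source}.
Cut edges: 2->dst (cap 1). Sum = 1.

1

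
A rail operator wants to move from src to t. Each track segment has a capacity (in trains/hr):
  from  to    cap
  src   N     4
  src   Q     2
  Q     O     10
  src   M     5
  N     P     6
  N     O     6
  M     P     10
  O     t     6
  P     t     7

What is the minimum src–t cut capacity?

Max flow = 11 (via 4 augmenting paths).
In the residual at optimum, the set reachable from src is {src}.
Cut edges: src→N (cap 4), src→M (cap 5), src→Q (cap 2). Sum = 11.

11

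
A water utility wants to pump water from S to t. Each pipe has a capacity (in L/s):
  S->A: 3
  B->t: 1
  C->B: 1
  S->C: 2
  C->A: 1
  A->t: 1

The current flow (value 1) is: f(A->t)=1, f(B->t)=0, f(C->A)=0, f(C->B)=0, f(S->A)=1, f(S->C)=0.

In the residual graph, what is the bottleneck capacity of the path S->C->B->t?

Residual capacities along the path: S->C: 2, C->B: 1, B->t: 1.
Minimum is 1.

1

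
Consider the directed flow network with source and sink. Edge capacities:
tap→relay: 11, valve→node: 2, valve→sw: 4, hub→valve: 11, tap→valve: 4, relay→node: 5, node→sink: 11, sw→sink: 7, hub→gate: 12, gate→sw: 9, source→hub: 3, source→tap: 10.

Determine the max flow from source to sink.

12

Augment source→tap→relay→node→sink: bottleneck 5. Total 5.
Augment source→tap→valve→node→sink: bottleneck 2. Total 7.
Augment source→tap→valve→sw→sink: bottleneck 2. Total 9.
Augment source→hub→valve→sw→sink: bottleneck 2. Total 11.
Augment source→hub→gate→sw→sink: bottleneck 1. Total 12.
No augmenting path remains in the residual graph.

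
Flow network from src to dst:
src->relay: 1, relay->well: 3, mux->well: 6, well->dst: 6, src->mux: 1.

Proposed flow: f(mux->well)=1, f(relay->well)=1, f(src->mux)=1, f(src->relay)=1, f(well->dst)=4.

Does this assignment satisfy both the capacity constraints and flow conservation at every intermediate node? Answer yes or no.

No

Conservation fails at well: inflow 2 ≠ outflow 4.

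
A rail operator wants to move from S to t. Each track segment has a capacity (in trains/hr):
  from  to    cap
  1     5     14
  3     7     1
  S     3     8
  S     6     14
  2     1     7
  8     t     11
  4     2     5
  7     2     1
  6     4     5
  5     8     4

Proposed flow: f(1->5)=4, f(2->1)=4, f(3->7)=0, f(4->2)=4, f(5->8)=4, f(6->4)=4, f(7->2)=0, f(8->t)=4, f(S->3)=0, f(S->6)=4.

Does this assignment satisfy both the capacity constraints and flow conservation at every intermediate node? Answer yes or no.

Yes

Every edge has 0 ≤ f(e) ≤ cap(e).
At each intermediate node, inflow equals outflow.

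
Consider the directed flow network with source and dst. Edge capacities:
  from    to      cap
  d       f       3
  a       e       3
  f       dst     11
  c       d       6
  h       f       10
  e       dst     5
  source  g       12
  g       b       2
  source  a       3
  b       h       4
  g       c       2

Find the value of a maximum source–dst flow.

7

Augment source→a→e→dst: bottleneck 3. Total 3.
Augment source→g→b→h→f→dst: bottleneck 2. Total 5.
Augment source→g→c→d→f→dst: bottleneck 2. Total 7.
No augmenting path remains in the residual graph.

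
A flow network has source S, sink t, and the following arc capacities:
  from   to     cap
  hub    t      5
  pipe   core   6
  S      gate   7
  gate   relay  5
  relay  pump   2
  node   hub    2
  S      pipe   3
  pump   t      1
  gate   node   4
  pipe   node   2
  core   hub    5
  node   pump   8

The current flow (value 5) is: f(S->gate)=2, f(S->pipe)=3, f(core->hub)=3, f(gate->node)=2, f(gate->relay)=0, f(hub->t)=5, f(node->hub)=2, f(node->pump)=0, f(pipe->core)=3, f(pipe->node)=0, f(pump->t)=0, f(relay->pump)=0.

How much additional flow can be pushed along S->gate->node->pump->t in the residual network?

1

Residual capacities along the path: S->gate: 5, gate->node: 2, node->pump: 8, pump->t: 1.
Minimum is 1.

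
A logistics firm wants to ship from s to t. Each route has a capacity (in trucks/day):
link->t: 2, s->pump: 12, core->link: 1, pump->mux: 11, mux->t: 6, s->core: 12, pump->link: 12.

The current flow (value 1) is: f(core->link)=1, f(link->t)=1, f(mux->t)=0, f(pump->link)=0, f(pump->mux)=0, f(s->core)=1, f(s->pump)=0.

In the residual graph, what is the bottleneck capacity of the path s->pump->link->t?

1

Residual capacities along the path: s->pump: 12, pump->link: 12, link->t: 1.
Minimum is 1.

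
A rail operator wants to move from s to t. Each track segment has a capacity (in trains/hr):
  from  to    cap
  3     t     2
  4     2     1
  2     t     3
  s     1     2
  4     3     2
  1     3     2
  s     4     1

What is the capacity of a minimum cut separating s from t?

3

Max flow = 3 (via 2 augmenting paths).
In the residual at optimum, the set reachable from s is {s}.
Cut edges: s→4 (cap 1), s→1 (cap 2). Sum = 3.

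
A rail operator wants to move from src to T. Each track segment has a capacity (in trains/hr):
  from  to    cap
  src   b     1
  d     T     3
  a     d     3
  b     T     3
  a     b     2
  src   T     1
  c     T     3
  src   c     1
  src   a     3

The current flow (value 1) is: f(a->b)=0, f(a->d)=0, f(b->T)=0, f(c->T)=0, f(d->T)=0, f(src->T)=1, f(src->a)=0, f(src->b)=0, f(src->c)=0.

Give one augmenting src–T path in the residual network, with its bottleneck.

src->c->T, bottleneck 1

Residual along src->c->T: src->c: 1, c->T: 3.
Bottleneck = min = 1.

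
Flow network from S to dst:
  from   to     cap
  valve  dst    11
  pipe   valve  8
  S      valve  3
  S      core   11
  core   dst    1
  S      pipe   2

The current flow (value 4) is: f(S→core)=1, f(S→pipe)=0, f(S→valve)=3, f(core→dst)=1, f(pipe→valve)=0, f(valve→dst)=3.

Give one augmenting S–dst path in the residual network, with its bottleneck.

Residual along S→pipe→valve→dst: S→pipe: 2, pipe→valve: 8, valve→dst: 8.
Bottleneck = min = 2.

S→pipe→valve→dst, bottleneck 2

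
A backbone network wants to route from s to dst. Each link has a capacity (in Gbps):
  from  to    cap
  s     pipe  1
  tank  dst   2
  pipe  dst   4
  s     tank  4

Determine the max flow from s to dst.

3

Augment s->tank->dst: bottleneck 2. Total 2.
Augment s->pipe->dst: bottleneck 1. Total 3.
No augmenting path remains in the residual graph.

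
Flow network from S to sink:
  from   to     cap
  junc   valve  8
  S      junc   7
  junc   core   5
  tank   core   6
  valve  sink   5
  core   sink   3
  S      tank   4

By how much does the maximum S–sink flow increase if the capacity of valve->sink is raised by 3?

Original max flow = 8.
After raising cap(valve->sink), augmenting paths through that edge carry 2 more units.
New max flow = 10. Increase = 2.

2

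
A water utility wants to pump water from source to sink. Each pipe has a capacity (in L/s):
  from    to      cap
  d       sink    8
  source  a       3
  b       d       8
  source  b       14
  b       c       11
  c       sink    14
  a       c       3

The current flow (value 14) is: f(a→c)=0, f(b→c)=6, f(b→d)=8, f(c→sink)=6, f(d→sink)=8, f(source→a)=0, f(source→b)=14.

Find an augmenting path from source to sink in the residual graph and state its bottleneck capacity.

source→a→c→sink, bottleneck 3

Residual along source→a→c→sink: source→a: 3, a→c: 3, c→sink: 8.
Bottleneck = min = 3.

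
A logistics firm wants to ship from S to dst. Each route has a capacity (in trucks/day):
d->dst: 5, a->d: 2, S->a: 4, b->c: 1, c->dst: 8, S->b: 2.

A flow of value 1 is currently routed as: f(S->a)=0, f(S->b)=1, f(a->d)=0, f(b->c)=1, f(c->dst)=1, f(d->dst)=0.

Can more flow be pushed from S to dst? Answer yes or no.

Residual path S->a->d->dst has bottleneck 2 > 0.
Pushing 2 along it raises the flow to 3, so the given flow is not maximum.

Yes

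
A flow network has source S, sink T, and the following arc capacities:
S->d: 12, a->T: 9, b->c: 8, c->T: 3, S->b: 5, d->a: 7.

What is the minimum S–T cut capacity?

Max flow = 10 (via 2 augmenting paths).
In the residual at optimum, the set reachable from S is {S, b, c, d}.
Cut edges: d->a (cap 7), c->T (cap 3). Sum = 10.

10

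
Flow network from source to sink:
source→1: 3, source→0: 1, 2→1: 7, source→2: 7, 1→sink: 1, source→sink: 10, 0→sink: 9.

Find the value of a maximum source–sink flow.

12

Augment source→sink: bottleneck 10. Total 10.
Augment source→0→sink: bottleneck 1. Total 11.
Augment source→1→sink: bottleneck 1. Total 12.
No augmenting path remains in the residual graph.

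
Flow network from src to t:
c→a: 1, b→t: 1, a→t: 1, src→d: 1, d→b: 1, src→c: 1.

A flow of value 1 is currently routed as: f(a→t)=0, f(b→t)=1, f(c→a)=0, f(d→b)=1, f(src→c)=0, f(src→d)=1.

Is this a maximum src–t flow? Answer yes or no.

Residual path src→c→a→t has bottleneck 1 > 0.
Pushing 1 along it raises the flow to 2, so the given flow is not maximum.

No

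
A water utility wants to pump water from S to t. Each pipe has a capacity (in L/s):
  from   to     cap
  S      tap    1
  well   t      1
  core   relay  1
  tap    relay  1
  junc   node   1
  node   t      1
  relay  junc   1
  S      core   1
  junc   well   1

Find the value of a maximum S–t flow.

Augment S->tap->relay->junc->node->t: bottleneck 1. Total 1.
No augmenting path remains in the residual graph.

1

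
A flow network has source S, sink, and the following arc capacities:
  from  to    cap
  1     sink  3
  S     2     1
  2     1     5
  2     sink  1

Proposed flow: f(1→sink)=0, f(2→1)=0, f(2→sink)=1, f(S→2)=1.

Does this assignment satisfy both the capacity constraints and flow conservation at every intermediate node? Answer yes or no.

Every edge has 0 ≤ f(e) ≤ cap(e).
At each intermediate node, inflow equals outflow.

Yes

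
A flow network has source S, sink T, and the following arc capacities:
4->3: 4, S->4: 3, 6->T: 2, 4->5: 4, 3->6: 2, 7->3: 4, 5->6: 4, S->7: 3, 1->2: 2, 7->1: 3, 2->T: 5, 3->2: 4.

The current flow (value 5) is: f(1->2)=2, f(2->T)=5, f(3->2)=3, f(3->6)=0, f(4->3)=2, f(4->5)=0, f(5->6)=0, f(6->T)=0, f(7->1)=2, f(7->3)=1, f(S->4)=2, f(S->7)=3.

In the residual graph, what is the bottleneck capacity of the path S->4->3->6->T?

Residual capacities along the path: S->4: 1, 4->3: 2, 3->6: 2, 6->T: 2.
Minimum is 1.

1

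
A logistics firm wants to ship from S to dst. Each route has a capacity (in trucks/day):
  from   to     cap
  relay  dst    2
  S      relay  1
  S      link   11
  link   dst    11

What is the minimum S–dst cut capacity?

12

Max flow = 12 (via 2 augmenting paths).
In the residual at optimum, the set reachable from S is {S}.
Cut edges: S->link (cap 11), S->relay (cap 1). Sum = 12.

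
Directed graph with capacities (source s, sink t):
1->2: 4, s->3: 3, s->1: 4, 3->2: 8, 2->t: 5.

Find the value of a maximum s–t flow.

5

Augment s->1->2->t: bottleneck 4. Total 4.
Augment s->3->2->t: bottleneck 1. Total 5.
No augmenting path remains in the residual graph.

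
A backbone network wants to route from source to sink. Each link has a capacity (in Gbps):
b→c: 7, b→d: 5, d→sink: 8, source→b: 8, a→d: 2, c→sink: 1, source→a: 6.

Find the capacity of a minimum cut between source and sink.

Max flow = 8 (via 3 augmenting paths).
In the residual at optimum, the set reachable from source is {a, b, c, source}.
Cut edges: a→d (cap 2), b→d (cap 5), c→sink (cap 1). Sum = 8.

8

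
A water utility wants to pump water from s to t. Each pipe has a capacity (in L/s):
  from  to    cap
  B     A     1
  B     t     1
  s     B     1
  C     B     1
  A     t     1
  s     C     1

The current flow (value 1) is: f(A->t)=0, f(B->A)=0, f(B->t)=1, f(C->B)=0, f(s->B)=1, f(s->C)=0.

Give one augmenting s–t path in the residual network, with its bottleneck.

Residual along s->C->B->A->t: s->C: 1, C->B: 1, B->A: 1, A->t: 1.
Bottleneck = min = 1.

s->C->B->A->t, bottleneck 1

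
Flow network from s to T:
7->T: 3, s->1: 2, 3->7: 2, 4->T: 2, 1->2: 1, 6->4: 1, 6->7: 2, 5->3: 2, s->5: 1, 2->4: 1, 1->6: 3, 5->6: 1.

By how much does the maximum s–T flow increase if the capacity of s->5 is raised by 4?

Original max flow = 3.
After raising cap(s->5), augmenting paths through that edge carry 2 more units.
New max flow = 5. Increase = 2.

2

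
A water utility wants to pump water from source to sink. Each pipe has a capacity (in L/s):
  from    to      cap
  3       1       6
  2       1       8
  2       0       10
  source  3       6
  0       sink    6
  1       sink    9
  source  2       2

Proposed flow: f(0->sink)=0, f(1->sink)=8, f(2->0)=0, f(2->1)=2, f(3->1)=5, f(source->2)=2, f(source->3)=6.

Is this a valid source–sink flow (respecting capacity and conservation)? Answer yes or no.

Conservation fails at 3: inflow 6 ≠ outflow 5.

No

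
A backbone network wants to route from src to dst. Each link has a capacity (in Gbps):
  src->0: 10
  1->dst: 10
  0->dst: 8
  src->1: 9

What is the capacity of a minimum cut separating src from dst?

Max flow = 17 (via 2 augmenting paths).
In the residual at optimum, the set reachable from src is {0, src}.
Cut edges: src->1 (cap 9), 0->dst (cap 8). Sum = 17.

17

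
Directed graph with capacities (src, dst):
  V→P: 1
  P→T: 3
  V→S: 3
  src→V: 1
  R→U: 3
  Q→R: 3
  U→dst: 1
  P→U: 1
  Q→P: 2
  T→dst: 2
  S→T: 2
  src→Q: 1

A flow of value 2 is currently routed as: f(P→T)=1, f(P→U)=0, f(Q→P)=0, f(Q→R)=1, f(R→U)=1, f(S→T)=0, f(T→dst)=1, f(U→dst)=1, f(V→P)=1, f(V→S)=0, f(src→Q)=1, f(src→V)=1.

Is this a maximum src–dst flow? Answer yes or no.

Yes

Residual reachable from src: {src}; dst is not reachable.
Saturated cut: src→Q, src→V with total capacity 2 = current flow value. Flow is maximum.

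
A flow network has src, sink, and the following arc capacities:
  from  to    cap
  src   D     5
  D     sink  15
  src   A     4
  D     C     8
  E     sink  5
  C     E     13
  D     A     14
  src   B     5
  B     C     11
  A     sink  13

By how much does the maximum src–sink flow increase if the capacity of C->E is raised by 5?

Original max flow = 14.
Edge C->E does not cross the min cut (source side {src}), so extra capacity there cannot help.
New max flow = 14. Increase = 0.

0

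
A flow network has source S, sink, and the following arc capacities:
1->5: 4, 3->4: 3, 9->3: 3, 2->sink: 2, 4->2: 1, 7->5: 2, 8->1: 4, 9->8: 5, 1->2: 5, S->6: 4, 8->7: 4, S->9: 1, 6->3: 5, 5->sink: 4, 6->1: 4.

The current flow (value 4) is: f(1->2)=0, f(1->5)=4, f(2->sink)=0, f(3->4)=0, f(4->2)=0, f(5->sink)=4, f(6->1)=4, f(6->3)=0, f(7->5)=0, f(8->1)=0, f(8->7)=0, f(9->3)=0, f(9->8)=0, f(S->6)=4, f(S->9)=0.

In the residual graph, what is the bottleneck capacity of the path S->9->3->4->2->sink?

1

Residual capacities along the path: S->9: 1, 9->3: 3, 3->4: 3, 4->2: 1, 2->sink: 2.
Minimum is 1.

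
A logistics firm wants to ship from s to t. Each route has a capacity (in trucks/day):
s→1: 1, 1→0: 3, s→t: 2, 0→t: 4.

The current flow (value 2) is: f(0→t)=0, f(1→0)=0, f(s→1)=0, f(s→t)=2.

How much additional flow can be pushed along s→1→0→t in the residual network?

1

Residual capacities along the path: s→1: 1, 1→0: 3, 0→t: 4.
Minimum is 1.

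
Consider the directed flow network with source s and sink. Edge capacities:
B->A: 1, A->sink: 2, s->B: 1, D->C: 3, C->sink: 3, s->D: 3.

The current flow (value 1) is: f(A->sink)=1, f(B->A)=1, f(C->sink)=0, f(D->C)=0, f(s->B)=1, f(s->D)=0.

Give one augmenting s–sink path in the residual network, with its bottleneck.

s->D->C->sink, bottleneck 3

Residual along s->D->C->sink: s->D: 3, D->C: 3, C->sink: 3.
Bottleneck = min = 3.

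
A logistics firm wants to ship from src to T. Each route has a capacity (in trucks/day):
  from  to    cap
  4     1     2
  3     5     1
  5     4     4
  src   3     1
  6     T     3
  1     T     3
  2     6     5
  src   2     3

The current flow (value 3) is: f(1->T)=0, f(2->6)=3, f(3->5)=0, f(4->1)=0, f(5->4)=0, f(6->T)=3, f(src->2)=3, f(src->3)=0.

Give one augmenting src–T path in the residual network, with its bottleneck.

Residual along src->3->5->4->1->T: src->3: 1, 3->5: 1, 5->4: 4, 4->1: 2, 1->T: 3.
Bottleneck = min = 1.

src->3->5->4->1->T, bottleneck 1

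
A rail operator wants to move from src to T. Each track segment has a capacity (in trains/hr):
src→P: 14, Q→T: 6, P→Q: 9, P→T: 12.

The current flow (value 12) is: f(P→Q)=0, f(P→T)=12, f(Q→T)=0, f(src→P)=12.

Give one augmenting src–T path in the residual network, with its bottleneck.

Residual along src→P→Q→T: src→P: 2, P→Q: 9, Q→T: 6.
Bottleneck = min = 2.

src→P→Q→T, bottleneck 2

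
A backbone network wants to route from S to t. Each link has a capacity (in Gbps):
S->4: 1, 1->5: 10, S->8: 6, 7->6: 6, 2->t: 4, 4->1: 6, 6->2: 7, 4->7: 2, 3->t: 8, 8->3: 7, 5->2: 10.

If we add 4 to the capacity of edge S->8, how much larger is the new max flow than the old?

1

Original max flow = 7.
After raising cap(S->8), augmenting paths through that edge carry 1 more unit.
New max flow = 8. Increase = 1.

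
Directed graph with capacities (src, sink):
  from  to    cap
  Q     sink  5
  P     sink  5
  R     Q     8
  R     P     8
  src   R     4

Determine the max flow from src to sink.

4

Augment src->R->P->sink: bottleneck 4. Total 4.
No augmenting path remains in the residual graph.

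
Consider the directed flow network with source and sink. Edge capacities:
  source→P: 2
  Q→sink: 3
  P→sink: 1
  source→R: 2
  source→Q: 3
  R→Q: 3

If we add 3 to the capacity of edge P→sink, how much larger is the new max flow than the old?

1

Original max flow = 4.
After raising cap(P→sink), augmenting paths through that edge carry 1 more unit.
New max flow = 5. Increase = 1.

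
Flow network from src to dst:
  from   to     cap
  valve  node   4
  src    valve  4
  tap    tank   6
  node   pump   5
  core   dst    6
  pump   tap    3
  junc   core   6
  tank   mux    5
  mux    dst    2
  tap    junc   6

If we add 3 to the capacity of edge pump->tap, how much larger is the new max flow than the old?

Original max flow = 3.
After raising cap(pump->tap), augmenting paths through that edge carry 1 more unit.
New max flow = 4. Increase = 1.

1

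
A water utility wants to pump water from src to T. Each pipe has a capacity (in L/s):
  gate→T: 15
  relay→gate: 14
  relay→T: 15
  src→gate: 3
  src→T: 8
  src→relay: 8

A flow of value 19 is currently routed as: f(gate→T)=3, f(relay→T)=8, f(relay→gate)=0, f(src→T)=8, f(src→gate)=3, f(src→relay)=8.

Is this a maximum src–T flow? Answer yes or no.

Yes

Residual reachable from src: {src}; T is not reachable.
Saturated cut: src→relay, src→gate, src→T with total capacity 19 = current flow value. Flow is maximum.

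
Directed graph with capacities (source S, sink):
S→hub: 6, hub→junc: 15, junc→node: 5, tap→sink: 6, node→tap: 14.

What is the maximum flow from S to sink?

5

Augment S→hub→junc→node→tap→sink: bottleneck 5. Total 5.
No augmenting path remains in the residual graph.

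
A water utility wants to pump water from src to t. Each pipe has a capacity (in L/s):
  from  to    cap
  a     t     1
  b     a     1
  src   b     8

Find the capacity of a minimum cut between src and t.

1

Max flow = 1 (via 1 augmenting path).
In the residual at optimum, the set reachable from src is {b, src}.
Cut edges: b→a (cap 1). Sum = 1.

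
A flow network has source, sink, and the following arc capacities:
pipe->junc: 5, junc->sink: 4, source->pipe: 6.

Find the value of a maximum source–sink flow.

4

Augment source->pipe->junc->sink: bottleneck 4. Total 4.
No augmenting path remains in the residual graph.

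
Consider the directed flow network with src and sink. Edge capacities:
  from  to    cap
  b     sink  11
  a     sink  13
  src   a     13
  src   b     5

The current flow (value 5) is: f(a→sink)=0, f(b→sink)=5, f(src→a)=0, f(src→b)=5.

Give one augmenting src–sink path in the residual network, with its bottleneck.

src→a→sink, bottleneck 13

Residual along src→a→sink: src→a: 13, a→sink: 13.
Bottleneck = min = 13.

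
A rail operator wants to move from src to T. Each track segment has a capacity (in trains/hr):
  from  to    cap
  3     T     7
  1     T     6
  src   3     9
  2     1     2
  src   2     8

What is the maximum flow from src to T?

Augment src→3→T: bottleneck 7. Total 7.
Augment src→2→1→T: bottleneck 2. Total 9.
No augmenting path remains in the residual graph.

9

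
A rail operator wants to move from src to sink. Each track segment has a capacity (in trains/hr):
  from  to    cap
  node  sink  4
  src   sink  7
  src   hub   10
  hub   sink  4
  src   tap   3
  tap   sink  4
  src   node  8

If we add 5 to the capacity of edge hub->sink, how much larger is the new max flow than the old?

5

Original max flow = 18.
After raising cap(hub->sink), augmenting paths through that edge carry 5 more units.
New max flow = 23. Increase = 5.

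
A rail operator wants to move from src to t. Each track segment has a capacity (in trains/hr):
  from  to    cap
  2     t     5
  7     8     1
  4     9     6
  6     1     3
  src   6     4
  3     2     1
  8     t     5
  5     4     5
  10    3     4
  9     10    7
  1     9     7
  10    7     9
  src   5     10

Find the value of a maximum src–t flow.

2

Augment src->6->1->9->10->7->8->t: bottleneck 1. Total 1.
Augment src->6->1->9->10->3->2->t: bottleneck 1. Total 2.
No augmenting path remains in the residual graph.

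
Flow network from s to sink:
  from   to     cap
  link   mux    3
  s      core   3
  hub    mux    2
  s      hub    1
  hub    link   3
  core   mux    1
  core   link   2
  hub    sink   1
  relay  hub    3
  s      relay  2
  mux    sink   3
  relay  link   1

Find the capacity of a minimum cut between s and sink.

Max flow = 4 (via 3 augmenting paths).
In the residual at optimum, the set reachable from s is {core, hub, link, mux, relay, s}.
Cut edges: hub→sink (cap 1), mux→sink (cap 3). Sum = 4.

4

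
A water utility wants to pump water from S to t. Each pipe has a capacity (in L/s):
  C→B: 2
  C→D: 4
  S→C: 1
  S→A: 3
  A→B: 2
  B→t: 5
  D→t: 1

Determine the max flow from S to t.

Augment S→A→B→t: bottleneck 2. Total 2.
Augment S→C→B→t: bottleneck 1. Total 3.
No augmenting path remains in the residual graph.

3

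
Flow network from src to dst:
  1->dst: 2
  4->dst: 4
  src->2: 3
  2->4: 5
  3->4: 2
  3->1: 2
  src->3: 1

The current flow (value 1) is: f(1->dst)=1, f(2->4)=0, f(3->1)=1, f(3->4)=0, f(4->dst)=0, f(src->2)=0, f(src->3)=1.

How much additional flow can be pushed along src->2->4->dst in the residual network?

3

Residual capacities along the path: src->2: 3, 2->4: 5, 4->dst: 4.
Minimum is 3.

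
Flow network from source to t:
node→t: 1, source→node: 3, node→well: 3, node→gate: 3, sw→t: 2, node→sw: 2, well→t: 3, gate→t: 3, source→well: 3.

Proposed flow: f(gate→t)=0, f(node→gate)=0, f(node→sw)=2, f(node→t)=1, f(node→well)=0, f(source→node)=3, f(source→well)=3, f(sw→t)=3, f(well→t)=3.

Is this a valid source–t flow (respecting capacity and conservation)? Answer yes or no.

Capacity violated on sw→t: flow 3 > capacity 2.

No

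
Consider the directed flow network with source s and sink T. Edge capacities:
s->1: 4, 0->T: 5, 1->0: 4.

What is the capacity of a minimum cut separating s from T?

4

Max flow = 4 (via 1 augmenting path).
In the residual at optimum, the set reachable from s is {s}.
Cut edges: s->1 (cap 4). Sum = 4.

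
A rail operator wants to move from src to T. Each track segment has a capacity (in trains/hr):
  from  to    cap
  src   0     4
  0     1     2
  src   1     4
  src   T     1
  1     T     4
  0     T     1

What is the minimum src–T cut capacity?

Max flow = 6 (via 3 augmenting paths).
In the residual at optimum, the set reachable from src is {0, 1, src}.
Cut edges: src->T (cap 1), 0->T (cap 1), 1->T (cap 4). Sum = 6.

6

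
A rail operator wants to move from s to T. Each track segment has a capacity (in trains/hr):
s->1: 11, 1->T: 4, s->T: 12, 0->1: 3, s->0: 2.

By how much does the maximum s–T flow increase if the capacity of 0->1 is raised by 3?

0

Original max flow = 16.
Edge 0->1 does not cross the min cut (source side {0, 1, s}), so extra capacity there cannot help.
New max flow = 16. Increase = 0.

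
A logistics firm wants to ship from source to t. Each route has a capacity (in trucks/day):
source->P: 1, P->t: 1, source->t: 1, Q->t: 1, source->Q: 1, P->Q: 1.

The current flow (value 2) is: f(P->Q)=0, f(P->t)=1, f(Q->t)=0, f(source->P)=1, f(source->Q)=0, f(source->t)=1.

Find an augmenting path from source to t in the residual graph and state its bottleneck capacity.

source->Q->t, bottleneck 1

Residual along source->Q->t: source->Q: 1, Q->t: 1.
Bottleneck = min = 1.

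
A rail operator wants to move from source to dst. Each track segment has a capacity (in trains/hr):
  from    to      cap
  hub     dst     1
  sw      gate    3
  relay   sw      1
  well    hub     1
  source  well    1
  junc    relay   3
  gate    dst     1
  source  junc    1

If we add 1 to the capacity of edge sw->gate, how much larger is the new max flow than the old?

Original max flow = 2.
Edge sw->gate does not cross the min cut (source side {source}), so extra capacity there cannot help.
New max flow = 2. Increase = 0.

0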